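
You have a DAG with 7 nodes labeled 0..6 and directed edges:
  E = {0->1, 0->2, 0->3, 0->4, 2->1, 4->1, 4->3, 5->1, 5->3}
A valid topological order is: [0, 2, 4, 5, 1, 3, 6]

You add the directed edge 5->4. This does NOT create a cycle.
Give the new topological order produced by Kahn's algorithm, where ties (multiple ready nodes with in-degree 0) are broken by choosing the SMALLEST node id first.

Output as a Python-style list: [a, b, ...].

Old toposort: [0, 2, 4, 5, 1, 3, 6]
Added edge: 5->4
Position of 5 (3) > position of 4 (2). Must reorder: 5 must now come before 4.
Run Kahn's algorithm (break ties by smallest node id):
  initial in-degrees: [0, 4, 1, 3, 2, 0, 0]
  ready (indeg=0): [0, 5, 6]
  pop 0: indeg[1]->3; indeg[2]->0; indeg[3]->2; indeg[4]->1 | ready=[2, 5, 6] | order so far=[0]
  pop 2: indeg[1]->2 | ready=[5, 6] | order so far=[0, 2]
  pop 5: indeg[1]->1; indeg[3]->1; indeg[4]->0 | ready=[4, 6] | order so far=[0, 2, 5]
  pop 4: indeg[1]->0; indeg[3]->0 | ready=[1, 3, 6] | order so far=[0, 2, 5, 4]
  pop 1: no out-edges | ready=[3, 6] | order so far=[0, 2, 5, 4, 1]
  pop 3: no out-edges | ready=[6] | order so far=[0, 2, 5, 4, 1, 3]
  pop 6: no out-edges | ready=[] | order so far=[0, 2, 5, 4, 1, 3, 6]
  Result: [0, 2, 5, 4, 1, 3, 6]

Answer: [0, 2, 5, 4, 1, 3, 6]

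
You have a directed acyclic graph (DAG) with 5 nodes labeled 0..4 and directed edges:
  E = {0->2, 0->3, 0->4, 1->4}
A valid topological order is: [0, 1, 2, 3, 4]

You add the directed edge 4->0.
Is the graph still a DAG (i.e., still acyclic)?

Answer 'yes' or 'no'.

Answer: no

Derivation:
Given toposort: [0, 1, 2, 3, 4]
Position of 4: index 4; position of 0: index 0
New edge 4->0: backward (u after v in old order)
Backward edge: old toposort is now invalid. Check if this creates a cycle.
Does 0 already reach 4? Reachable from 0: [0, 2, 3, 4]. YES -> cycle!
Still a DAG? no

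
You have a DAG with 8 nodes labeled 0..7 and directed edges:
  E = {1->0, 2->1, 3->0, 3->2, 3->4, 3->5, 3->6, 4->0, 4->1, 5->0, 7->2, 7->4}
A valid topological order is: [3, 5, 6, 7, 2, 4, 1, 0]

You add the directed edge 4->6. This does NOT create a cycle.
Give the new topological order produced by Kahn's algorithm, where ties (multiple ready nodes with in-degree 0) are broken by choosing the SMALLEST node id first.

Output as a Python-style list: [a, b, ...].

Old toposort: [3, 5, 6, 7, 2, 4, 1, 0]
Added edge: 4->6
Position of 4 (5) > position of 6 (2). Must reorder: 4 must now come before 6.
Run Kahn's algorithm (break ties by smallest node id):
  initial in-degrees: [4, 2, 2, 0, 2, 1, 2, 0]
  ready (indeg=0): [3, 7]
  pop 3: indeg[0]->3; indeg[2]->1; indeg[4]->1; indeg[5]->0; indeg[6]->1 | ready=[5, 7] | order so far=[3]
  pop 5: indeg[0]->2 | ready=[7] | order so far=[3, 5]
  pop 7: indeg[2]->0; indeg[4]->0 | ready=[2, 4] | order so far=[3, 5, 7]
  pop 2: indeg[1]->1 | ready=[4] | order so far=[3, 5, 7, 2]
  pop 4: indeg[0]->1; indeg[1]->0; indeg[6]->0 | ready=[1, 6] | order so far=[3, 5, 7, 2, 4]
  pop 1: indeg[0]->0 | ready=[0, 6] | order so far=[3, 5, 7, 2, 4, 1]
  pop 0: no out-edges | ready=[6] | order so far=[3, 5, 7, 2, 4, 1, 0]
  pop 6: no out-edges | ready=[] | order so far=[3, 5, 7, 2, 4, 1, 0, 6]
  Result: [3, 5, 7, 2, 4, 1, 0, 6]

Answer: [3, 5, 7, 2, 4, 1, 0, 6]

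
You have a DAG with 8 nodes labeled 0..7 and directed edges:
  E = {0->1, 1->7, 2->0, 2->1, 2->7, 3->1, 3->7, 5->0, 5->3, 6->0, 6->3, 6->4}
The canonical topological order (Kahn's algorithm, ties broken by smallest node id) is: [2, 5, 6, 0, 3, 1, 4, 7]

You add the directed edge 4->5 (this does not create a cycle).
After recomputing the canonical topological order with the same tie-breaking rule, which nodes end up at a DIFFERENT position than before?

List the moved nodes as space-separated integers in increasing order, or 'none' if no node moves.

Old toposort: [2, 5, 6, 0, 3, 1, 4, 7]
Added edge 4->5
Recompute Kahn (smallest-id tiebreak):
  initial in-degrees: [3, 3, 0, 2, 1, 1, 0, 3]
  ready (indeg=0): [2, 6]
  pop 2: indeg[0]->2; indeg[1]->2; indeg[7]->2 | ready=[6] | order so far=[2]
  pop 6: indeg[0]->1; indeg[3]->1; indeg[4]->0 | ready=[4] | order so far=[2, 6]
  pop 4: indeg[5]->0 | ready=[5] | order so far=[2, 6, 4]
  pop 5: indeg[0]->0; indeg[3]->0 | ready=[0, 3] | order so far=[2, 6, 4, 5]
  pop 0: indeg[1]->1 | ready=[3] | order so far=[2, 6, 4, 5, 0]
  pop 3: indeg[1]->0; indeg[7]->1 | ready=[1] | order so far=[2, 6, 4, 5, 0, 3]
  pop 1: indeg[7]->0 | ready=[7] | order so far=[2, 6, 4, 5, 0, 3, 1]
  pop 7: no out-edges | ready=[] | order so far=[2, 6, 4, 5, 0, 3, 1, 7]
New canonical toposort: [2, 6, 4, 5, 0, 3, 1, 7]
Compare positions:
  Node 0: index 3 -> 4 (moved)
  Node 1: index 5 -> 6 (moved)
  Node 2: index 0 -> 0 (same)
  Node 3: index 4 -> 5 (moved)
  Node 4: index 6 -> 2 (moved)
  Node 5: index 1 -> 3 (moved)
  Node 6: index 2 -> 1 (moved)
  Node 7: index 7 -> 7 (same)
Nodes that changed position: 0 1 3 4 5 6

Answer: 0 1 3 4 5 6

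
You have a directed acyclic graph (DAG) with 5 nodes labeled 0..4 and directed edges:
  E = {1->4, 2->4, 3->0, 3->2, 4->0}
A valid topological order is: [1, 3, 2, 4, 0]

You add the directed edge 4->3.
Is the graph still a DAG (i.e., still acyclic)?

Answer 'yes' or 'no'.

Answer: no

Derivation:
Given toposort: [1, 3, 2, 4, 0]
Position of 4: index 3; position of 3: index 1
New edge 4->3: backward (u after v in old order)
Backward edge: old toposort is now invalid. Check if this creates a cycle.
Does 3 already reach 4? Reachable from 3: [0, 2, 3, 4]. YES -> cycle!
Still a DAG? no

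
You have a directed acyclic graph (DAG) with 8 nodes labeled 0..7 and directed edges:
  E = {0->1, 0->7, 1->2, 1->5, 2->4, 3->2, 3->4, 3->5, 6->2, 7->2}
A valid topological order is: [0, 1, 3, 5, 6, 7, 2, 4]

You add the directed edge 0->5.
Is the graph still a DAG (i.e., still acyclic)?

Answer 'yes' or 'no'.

Answer: yes

Derivation:
Given toposort: [0, 1, 3, 5, 6, 7, 2, 4]
Position of 0: index 0; position of 5: index 3
New edge 0->5: forward
Forward edge: respects the existing order. Still a DAG, same toposort still valid.
Still a DAG? yes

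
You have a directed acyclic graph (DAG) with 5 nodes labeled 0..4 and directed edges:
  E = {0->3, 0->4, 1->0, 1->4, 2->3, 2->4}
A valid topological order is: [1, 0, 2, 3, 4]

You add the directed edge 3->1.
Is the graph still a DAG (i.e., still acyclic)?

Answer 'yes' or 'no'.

Answer: no

Derivation:
Given toposort: [1, 0, 2, 3, 4]
Position of 3: index 3; position of 1: index 0
New edge 3->1: backward (u after v in old order)
Backward edge: old toposort is now invalid. Check if this creates a cycle.
Does 1 already reach 3? Reachable from 1: [0, 1, 3, 4]. YES -> cycle!
Still a DAG? no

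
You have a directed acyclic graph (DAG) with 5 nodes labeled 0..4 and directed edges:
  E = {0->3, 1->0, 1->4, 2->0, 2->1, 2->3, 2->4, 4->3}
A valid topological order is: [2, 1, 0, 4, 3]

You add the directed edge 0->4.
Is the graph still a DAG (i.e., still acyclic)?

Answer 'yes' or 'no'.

Given toposort: [2, 1, 0, 4, 3]
Position of 0: index 2; position of 4: index 3
New edge 0->4: forward
Forward edge: respects the existing order. Still a DAG, same toposort still valid.
Still a DAG? yes

Answer: yes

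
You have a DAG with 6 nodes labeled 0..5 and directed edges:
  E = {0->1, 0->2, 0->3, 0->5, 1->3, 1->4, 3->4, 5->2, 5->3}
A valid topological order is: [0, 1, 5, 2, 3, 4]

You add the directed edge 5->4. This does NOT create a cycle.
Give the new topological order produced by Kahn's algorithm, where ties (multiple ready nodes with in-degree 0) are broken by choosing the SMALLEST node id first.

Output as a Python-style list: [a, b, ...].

Old toposort: [0, 1, 5, 2, 3, 4]
Added edge: 5->4
Position of 5 (2) < position of 4 (5). Old order still valid.
Run Kahn's algorithm (break ties by smallest node id):
  initial in-degrees: [0, 1, 2, 3, 3, 1]
  ready (indeg=0): [0]
  pop 0: indeg[1]->0; indeg[2]->1; indeg[3]->2; indeg[5]->0 | ready=[1, 5] | order so far=[0]
  pop 1: indeg[3]->1; indeg[4]->2 | ready=[5] | order so far=[0, 1]
  pop 5: indeg[2]->0; indeg[3]->0; indeg[4]->1 | ready=[2, 3] | order so far=[0, 1, 5]
  pop 2: no out-edges | ready=[3] | order so far=[0, 1, 5, 2]
  pop 3: indeg[4]->0 | ready=[4] | order so far=[0, 1, 5, 2, 3]
  pop 4: no out-edges | ready=[] | order so far=[0, 1, 5, 2, 3, 4]
  Result: [0, 1, 5, 2, 3, 4]

Answer: [0, 1, 5, 2, 3, 4]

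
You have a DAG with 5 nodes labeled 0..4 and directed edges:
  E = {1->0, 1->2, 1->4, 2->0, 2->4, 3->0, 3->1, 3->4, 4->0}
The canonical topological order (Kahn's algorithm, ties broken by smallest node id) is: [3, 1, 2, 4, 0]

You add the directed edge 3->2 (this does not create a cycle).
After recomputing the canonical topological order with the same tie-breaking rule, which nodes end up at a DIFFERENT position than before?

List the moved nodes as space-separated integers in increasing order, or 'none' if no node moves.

Old toposort: [3, 1, 2, 4, 0]
Added edge 3->2
Recompute Kahn (smallest-id tiebreak):
  initial in-degrees: [4, 1, 2, 0, 3]
  ready (indeg=0): [3]
  pop 3: indeg[0]->3; indeg[1]->0; indeg[2]->1; indeg[4]->2 | ready=[1] | order so far=[3]
  pop 1: indeg[0]->2; indeg[2]->0; indeg[4]->1 | ready=[2] | order so far=[3, 1]
  pop 2: indeg[0]->1; indeg[4]->0 | ready=[4] | order so far=[3, 1, 2]
  pop 4: indeg[0]->0 | ready=[0] | order so far=[3, 1, 2, 4]
  pop 0: no out-edges | ready=[] | order so far=[3, 1, 2, 4, 0]
New canonical toposort: [3, 1, 2, 4, 0]
Compare positions:
  Node 0: index 4 -> 4 (same)
  Node 1: index 1 -> 1 (same)
  Node 2: index 2 -> 2 (same)
  Node 3: index 0 -> 0 (same)
  Node 4: index 3 -> 3 (same)
Nodes that changed position: none

Answer: none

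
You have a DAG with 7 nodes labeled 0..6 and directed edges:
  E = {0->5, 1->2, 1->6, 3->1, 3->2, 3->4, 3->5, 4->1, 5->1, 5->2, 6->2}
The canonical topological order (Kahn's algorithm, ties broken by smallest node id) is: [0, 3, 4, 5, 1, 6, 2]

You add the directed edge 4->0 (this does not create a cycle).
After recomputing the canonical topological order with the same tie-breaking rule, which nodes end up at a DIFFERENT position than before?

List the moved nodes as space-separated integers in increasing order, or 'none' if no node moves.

Answer: 0 3 4

Derivation:
Old toposort: [0, 3, 4, 5, 1, 6, 2]
Added edge 4->0
Recompute Kahn (smallest-id tiebreak):
  initial in-degrees: [1, 3, 4, 0, 1, 2, 1]
  ready (indeg=0): [3]
  pop 3: indeg[1]->2; indeg[2]->3; indeg[4]->0; indeg[5]->1 | ready=[4] | order so far=[3]
  pop 4: indeg[0]->0; indeg[1]->1 | ready=[0] | order so far=[3, 4]
  pop 0: indeg[5]->0 | ready=[5] | order so far=[3, 4, 0]
  pop 5: indeg[1]->0; indeg[2]->2 | ready=[1] | order so far=[3, 4, 0, 5]
  pop 1: indeg[2]->1; indeg[6]->0 | ready=[6] | order so far=[3, 4, 0, 5, 1]
  pop 6: indeg[2]->0 | ready=[2] | order so far=[3, 4, 0, 5, 1, 6]
  pop 2: no out-edges | ready=[] | order so far=[3, 4, 0, 5, 1, 6, 2]
New canonical toposort: [3, 4, 0, 5, 1, 6, 2]
Compare positions:
  Node 0: index 0 -> 2 (moved)
  Node 1: index 4 -> 4 (same)
  Node 2: index 6 -> 6 (same)
  Node 3: index 1 -> 0 (moved)
  Node 4: index 2 -> 1 (moved)
  Node 5: index 3 -> 3 (same)
  Node 6: index 5 -> 5 (same)
Nodes that changed position: 0 3 4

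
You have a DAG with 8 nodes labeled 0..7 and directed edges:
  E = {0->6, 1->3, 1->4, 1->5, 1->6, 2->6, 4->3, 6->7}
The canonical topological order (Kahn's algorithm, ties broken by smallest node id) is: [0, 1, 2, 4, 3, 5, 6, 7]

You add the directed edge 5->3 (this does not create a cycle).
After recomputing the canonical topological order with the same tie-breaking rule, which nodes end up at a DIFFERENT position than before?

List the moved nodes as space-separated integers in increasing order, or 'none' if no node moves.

Answer: 3 5

Derivation:
Old toposort: [0, 1, 2, 4, 3, 5, 6, 7]
Added edge 5->3
Recompute Kahn (smallest-id tiebreak):
  initial in-degrees: [0, 0, 0, 3, 1, 1, 3, 1]
  ready (indeg=0): [0, 1, 2]
  pop 0: indeg[6]->2 | ready=[1, 2] | order so far=[0]
  pop 1: indeg[3]->2; indeg[4]->0; indeg[5]->0; indeg[6]->1 | ready=[2, 4, 5] | order so far=[0, 1]
  pop 2: indeg[6]->0 | ready=[4, 5, 6] | order so far=[0, 1, 2]
  pop 4: indeg[3]->1 | ready=[5, 6] | order so far=[0, 1, 2, 4]
  pop 5: indeg[3]->0 | ready=[3, 6] | order so far=[0, 1, 2, 4, 5]
  pop 3: no out-edges | ready=[6] | order so far=[0, 1, 2, 4, 5, 3]
  pop 6: indeg[7]->0 | ready=[7] | order so far=[0, 1, 2, 4, 5, 3, 6]
  pop 7: no out-edges | ready=[] | order so far=[0, 1, 2, 4, 5, 3, 6, 7]
New canonical toposort: [0, 1, 2, 4, 5, 3, 6, 7]
Compare positions:
  Node 0: index 0 -> 0 (same)
  Node 1: index 1 -> 1 (same)
  Node 2: index 2 -> 2 (same)
  Node 3: index 4 -> 5 (moved)
  Node 4: index 3 -> 3 (same)
  Node 5: index 5 -> 4 (moved)
  Node 6: index 6 -> 6 (same)
  Node 7: index 7 -> 7 (same)
Nodes that changed position: 3 5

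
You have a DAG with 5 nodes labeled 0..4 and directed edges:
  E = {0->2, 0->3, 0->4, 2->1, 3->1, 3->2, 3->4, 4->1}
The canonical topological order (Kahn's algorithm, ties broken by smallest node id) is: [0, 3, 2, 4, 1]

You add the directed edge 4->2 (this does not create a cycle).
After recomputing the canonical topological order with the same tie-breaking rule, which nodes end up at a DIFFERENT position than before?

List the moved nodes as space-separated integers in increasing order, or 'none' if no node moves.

Answer: 2 4

Derivation:
Old toposort: [0, 3, 2, 4, 1]
Added edge 4->2
Recompute Kahn (smallest-id tiebreak):
  initial in-degrees: [0, 3, 3, 1, 2]
  ready (indeg=0): [0]
  pop 0: indeg[2]->2; indeg[3]->0; indeg[4]->1 | ready=[3] | order so far=[0]
  pop 3: indeg[1]->2; indeg[2]->1; indeg[4]->0 | ready=[4] | order so far=[0, 3]
  pop 4: indeg[1]->1; indeg[2]->0 | ready=[2] | order so far=[0, 3, 4]
  pop 2: indeg[1]->0 | ready=[1] | order so far=[0, 3, 4, 2]
  pop 1: no out-edges | ready=[] | order so far=[0, 3, 4, 2, 1]
New canonical toposort: [0, 3, 4, 2, 1]
Compare positions:
  Node 0: index 0 -> 0 (same)
  Node 1: index 4 -> 4 (same)
  Node 2: index 2 -> 3 (moved)
  Node 3: index 1 -> 1 (same)
  Node 4: index 3 -> 2 (moved)
Nodes that changed position: 2 4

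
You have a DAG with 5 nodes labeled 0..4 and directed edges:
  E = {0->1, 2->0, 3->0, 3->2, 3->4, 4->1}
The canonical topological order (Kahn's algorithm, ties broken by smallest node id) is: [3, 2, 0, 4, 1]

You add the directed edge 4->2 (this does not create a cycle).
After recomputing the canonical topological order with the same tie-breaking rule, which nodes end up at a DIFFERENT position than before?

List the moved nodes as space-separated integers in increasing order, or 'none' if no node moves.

Answer: 0 2 4

Derivation:
Old toposort: [3, 2, 0, 4, 1]
Added edge 4->2
Recompute Kahn (smallest-id tiebreak):
  initial in-degrees: [2, 2, 2, 0, 1]
  ready (indeg=0): [3]
  pop 3: indeg[0]->1; indeg[2]->1; indeg[4]->0 | ready=[4] | order so far=[3]
  pop 4: indeg[1]->1; indeg[2]->0 | ready=[2] | order so far=[3, 4]
  pop 2: indeg[0]->0 | ready=[0] | order so far=[3, 4, 2]
  pop 0: indeg[1]->0 | ready=[1] | order so far=[3, 4, 2, 0]
  pop 1: no out-edges | ready=[] | order so far=[3, 4, 2, 0, 1]
New canonical toposort: [3, 4, 2, 0, 1]
Compare positions:
  Node 0: index 2 -> 3 (moved)
  Node 1: index 4 -> 4 (same)
  Node 2: index 1 -> 2 (moved)
  Node 3: index 0 -> 0 (same)
  Node 4: index 3 -> 1 (moved)
Nodes that changed position: 0 2 4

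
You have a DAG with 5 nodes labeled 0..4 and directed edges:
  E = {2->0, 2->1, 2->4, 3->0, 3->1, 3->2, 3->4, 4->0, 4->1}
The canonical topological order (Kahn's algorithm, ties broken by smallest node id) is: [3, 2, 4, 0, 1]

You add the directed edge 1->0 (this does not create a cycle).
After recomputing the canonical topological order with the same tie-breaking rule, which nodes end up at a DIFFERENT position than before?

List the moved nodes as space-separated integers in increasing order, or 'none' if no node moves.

Old toposort: [3, 2, 4, 0, 1]
Added edge 1->0
Recompute Kahn (smallest-id tiebreak):
  initial in-degrees: [4, 3, 1, 0, 2]
  ready (indeg=0): [3]
  pop 3: indeg[0]->3; indeg[1]->2; indeg[2]->0; indeg[4]->1 | ready=[2] | order so far=[3]
  pop 2: indeg[0]->2; indeg[1]->1; indeg[4]->0 | ready=[4] | order so far=[3, 2]
  pop 4: indeg[0]->1; indeg[1]->0 | ready=[1] | order so far=[3, 2, 4]
  pop 1: indeg[0]->0 | ready=[0] | order so far=[3, 2, 4, 1]
  pop 0: no out-edges | ready=[] | order so far=[3, 2, 4, 1, 0]
New canonical toposort: [3, 2, 4, 1, 0]
Compare positions:
  Node 0: index 3 -> 4 (moved)
  Node 1: index 4 -> 3 (moved)
  Node 2: index 1 -> 1 (same)
  Node 3: index 0 -> 0 (same)
  Node 4: index 2 -> 2 (same)
Nodes that changed position: 0 1

Answer: 0 1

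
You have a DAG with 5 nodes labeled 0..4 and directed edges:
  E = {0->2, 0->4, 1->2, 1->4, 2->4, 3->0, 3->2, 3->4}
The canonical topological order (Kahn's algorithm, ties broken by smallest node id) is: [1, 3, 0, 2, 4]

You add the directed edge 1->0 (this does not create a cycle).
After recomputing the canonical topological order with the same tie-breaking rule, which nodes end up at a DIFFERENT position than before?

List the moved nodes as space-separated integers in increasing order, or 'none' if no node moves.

Answer: none

Derivation:
Old toposort: [1, 3, 0, 2, 4]
Added edge 1->0
Recompute Kahn (smallest-id tiebreak):
  initial in-degrees: [2, 0, 3, 0, 4]
  ready (indeg=0): [1, 3]
  pop 1: indeg[0]->1; indeg[2]->2; indeg[4]->3 | ready=[3] | order so far=[1]
  pop 3: indeg[0]->0; indeg[2]->1; indeg[4]->2 | ready=[0] | order so far=[1, 3]
  pop 0: indeg[2]->0; indeg[4]->1 | ready=[2] | order so far=[1, 3, 0]
  pop 2: indeg[4]->0 | ready=[4] | order so far=[1, 3, 0, 2]
  pop 4: no out-edges | ready=[] | order so far=[1, 3, 0, 2, 4]
New canonical toposort: [1, 3, 0, 2, 4]
Compare positions:
  Node 0: index 2 -> 2 (same)
  Node 1: index 0 -> 0 (same)
  Node 2: index 3 -> 3 (same)
  Node 3: index 1 -> 1 (same)
  Node 4: index 4 -> 4 (same)
Nodes that changed position: none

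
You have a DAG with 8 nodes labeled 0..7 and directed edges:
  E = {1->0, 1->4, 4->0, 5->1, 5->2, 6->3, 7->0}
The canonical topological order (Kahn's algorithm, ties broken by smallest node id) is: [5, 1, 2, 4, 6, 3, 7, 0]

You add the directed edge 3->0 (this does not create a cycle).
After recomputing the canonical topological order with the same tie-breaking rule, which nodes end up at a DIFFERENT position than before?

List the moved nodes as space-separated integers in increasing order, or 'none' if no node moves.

Old toposort: [5, 1, 2, 4, 6, 3, 7, 0]
Added edge 3->0
Recompute Kahn (smallest-id tiebreak):
  initial in-degrees: [4, 1, 1, 1, 1, 0, 0, 0]
  ready (indeg=0): [5, 6, 7]
  pop 5: indeg[1]->0; indeg[2]->0 | ready=[1, 2, 6, 7] | order so far=[5]
  pop 1: indeg[0]->3; indeg[4]->0 | ready=[2, 4, 6, 7] | order so far=[5, 1]
  pop 2: no out-edges | ready=[4, 6, 7] | order so far=[5, 1, 2]
  pop 4: indeg[0]->2 | ready=[6, 7] | order so far=[5, 1, 2, 4]
  pop 6: indeg[3]->0 | ready=[3, 7] | order so far=[5, 1, 2, 4, 6]
  pop 3: indeg[0]->1 | ready=[7] | order so far=[5, 1, 2, 4, 6, 3]
  pop 7: indeg[0]->0 | ready=[0] | order so far=[5, 1, 2, 4, 6, 3, 7]
  pop 0: no out-edges | ready=[] | order so far=[5, 1, 2, 4, 6, 3, 7, 0]
New canonical toposort: [5, 1, 2, 4, 6, 3, 7, 0]
Compare positions:
  Node 0: index 7 -> 7 (same)
  Node 1: index 1 -> 1 (same)
  Node 2: index 2 -> 2 (same)
  Node 3: index 5 -> 5 (same)
  Node 4: index 3 -> 3 (same)
  Node 5: index 0 -> 0 (same)
  Node 6: index 4 -> 4 (same)
  Node 7: index 6 -> 6 (same)
Nodes that changed position: none

Answer: none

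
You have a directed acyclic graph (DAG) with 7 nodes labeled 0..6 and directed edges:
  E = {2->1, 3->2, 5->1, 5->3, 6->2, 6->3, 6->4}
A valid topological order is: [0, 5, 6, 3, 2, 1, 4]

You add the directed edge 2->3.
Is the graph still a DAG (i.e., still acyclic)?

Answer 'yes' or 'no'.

Answer: no

Derivation:
Given toposort: [0, 5, 6, 3, 2, 1, 4]
Position of 2: index 4; position of 3: index 3
New edge 2->3: backward (u after v in old order)
Backward edge: old toposort is now invalid. Check if this creates a cycle.
Does 3 already reach 2? Reachable from 3: [1, 2, 3]. YES -> cycle!
Still a DAG? no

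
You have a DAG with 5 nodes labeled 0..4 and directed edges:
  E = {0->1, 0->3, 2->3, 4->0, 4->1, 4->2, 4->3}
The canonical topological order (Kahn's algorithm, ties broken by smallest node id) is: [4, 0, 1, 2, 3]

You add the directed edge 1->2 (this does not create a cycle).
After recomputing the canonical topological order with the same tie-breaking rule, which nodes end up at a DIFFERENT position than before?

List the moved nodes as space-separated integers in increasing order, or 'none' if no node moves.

Old toposort: [4, 0, 1, 2, 3]
Added edge 1->2
Recompute Kahn (smallest-id tiebreak):
  initial in-degrees: [1, 2, 2, 3, 0]
  ready (indeg=0): [4]
  pop 4: indeg[0]->0; indeg[1]->1; indeg[2]->1; indeg[3]->2 | ready=[0] | order so far=[4]
  pop 0: indeg[1]->0; indeg[3]->1 | ready=[1] | order so far=[4, 0]
  pop 1: indeg[2]->0 | ready=[2] | order so far=[4, 0, 1]
  pop 2: indeg[3]->0 | ready=[3] | order so far=[4, 0, 1, 2]
  pop 3: no out-edges | ready=[] | order so far=[4, 0, 1, 2, 3]
New canonical toposort: [4, 0, 1, 2, 3]
Compare positions:
  Node 0: index 1 -> 1 (same)
  Node 1: index 2 -> 2 (same)
  Node 2: index 3 -> 3 (same)
  Node 3: index 4 -> 4 (same)
  Node 4: index 0 -> 0 (same)
Nodes that changed position: none

Answer: none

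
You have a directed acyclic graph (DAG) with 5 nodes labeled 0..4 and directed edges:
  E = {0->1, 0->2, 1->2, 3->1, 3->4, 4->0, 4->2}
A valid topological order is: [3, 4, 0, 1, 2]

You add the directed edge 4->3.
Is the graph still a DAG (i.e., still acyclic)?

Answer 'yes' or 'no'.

Given toposort: [3, 4, 0, 1, 2]
Position of 4: index 1; position of 3: index 0
New edge 4->3: backward (u after v in old order)
Backward edge: old toposort is now invalid. Check if this creates a cycle.
Does 3 already reach 4? Reachable from 3: [0, 1, 2, 3, 4]. YES -> cycle!
Still a DAG? no

Answer: no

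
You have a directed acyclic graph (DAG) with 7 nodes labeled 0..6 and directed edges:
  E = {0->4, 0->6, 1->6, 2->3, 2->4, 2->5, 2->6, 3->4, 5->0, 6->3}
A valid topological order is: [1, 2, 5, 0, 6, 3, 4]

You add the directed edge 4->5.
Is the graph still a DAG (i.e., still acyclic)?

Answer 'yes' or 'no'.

Given toposort: [1, 2, 5, 0, 6, 3, 4]
Position of 4: index 6; position of 5: index 2
New edge 4->5: backward (u after v in old order)
Backward edge: old toposort is now invalid. Check if this creates a cycle.
Does 5 already reach 4? Reachable from 5: [0, 3, 4, 5, 6]. YES -> cycle!
Still a DAG? no

Answer: no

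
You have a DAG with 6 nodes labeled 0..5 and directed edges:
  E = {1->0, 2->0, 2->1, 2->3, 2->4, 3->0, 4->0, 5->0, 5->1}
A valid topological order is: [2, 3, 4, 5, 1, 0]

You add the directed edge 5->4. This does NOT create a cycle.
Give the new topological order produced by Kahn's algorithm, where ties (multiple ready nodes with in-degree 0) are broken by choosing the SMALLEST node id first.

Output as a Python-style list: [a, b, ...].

Answer: [2, 3, 5, 1, 4, 0]

Derivation:
Old toposort: [2, 3, 4, 5, 1, 0]
Added edge: 5->4
Position of 5 (3) > position of 4 (2). Must reorder: 5 must now come before 4.
Run Kahn's algorithm (break ties by smallest node id):
  initial in-degrees: [5, 2, 0, 1, 2, 0]
  ready (indeg=0): [2, 5]
  pop 2: indeg[0]->4; indeg[1]->1; indeg[3]->0; indeg[4]->1 | ready=[3, 5] | order so far=[2]
  pop 3: indeg[0]->3 | ready=[5] | order so far=[2, 3]
  pop 5: indeg[0]->2; indeg[1]->0; indeg[4]->0 | ready=[1, 4] | order so far=[2, 3, 5]
  pop 1: indeg[0]->1 | ready=[4] | order so far=[2, 3, 5, 1]
  pop 4: indeg[0]->0 | ready=[0] | order so far=[2, 3, 5, 1, 4]
  pop 0: no out-edges | ready=[] | order so far=[2, 3, 5, 1, 4, 0]
  Result: [2, 3, 5, 1, 4, 0]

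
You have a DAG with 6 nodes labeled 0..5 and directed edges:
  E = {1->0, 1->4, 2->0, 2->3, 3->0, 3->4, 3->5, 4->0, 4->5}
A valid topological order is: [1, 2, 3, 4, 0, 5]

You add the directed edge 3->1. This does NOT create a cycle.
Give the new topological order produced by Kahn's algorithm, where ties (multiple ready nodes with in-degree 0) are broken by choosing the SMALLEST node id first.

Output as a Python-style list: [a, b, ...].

Old toposort: [1, 2, 3, 4, 0, 5]
Added edge: 3->1
Position of 3 (2) > position of 1 (0). Must reorder: 3 must now come before 1.
Run Kahn's algorithm (break ties by smallest node id):
  initial in-degrees: [4, 1, 0, 1, 2, 2]
  ready (indeg=0): [2]
  pop 2: indeg[0]->3; indeg[3]->0 | ready=[3] | order so far=[2]
  pop 3: indeg[0]->2; indeg[1]->0; indeg[4]->1; indeg[5]->1 | ready=[1] | order so far=[2, 3]
  pop 1: indeg[0]->1; indeg[4]->0 | ready=[4] | order so far=[2, 3, 1]
  pop 4: indeg[0]->0; indeg[5]->0 | ready=[0, 5] | order so far=[2, 3, 1, 4]
  pop 0: no out-edges | ready=[5] | order so far=[2, 3, 1, 4, 0]
  pop 5: no out-edges | ready=[] | order so far=[2, 3, 1, 4, 0, 5]
  Result: [2, 3, 1, 4, 0, 5]

Answer: [2, 3, 1, 4, 0, 5]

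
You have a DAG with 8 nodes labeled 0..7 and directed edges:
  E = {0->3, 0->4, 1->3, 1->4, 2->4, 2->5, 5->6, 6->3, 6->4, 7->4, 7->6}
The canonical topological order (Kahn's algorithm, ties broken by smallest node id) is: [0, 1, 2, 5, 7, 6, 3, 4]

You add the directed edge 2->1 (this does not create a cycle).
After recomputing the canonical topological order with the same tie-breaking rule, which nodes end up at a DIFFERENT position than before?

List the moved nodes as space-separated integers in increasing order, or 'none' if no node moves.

Old toposort: [0, 1, 2, 5, 7, 6, 3, 4]
Added edge 2->1
Recompute Kahn (smallest-id tiebreak):
  initial in-degrees: [0, 1, 0, 3, 5, 1, 2, 0]
  ready (indeg=0): [0, 2, 7]
  pop 0: indeg[3]->2; indeg[4]->4 | ready=[2, 7] | order so far=[0]
  pop 2: indeg[1]->0; indeg[4]->3; indeg[5]->0 | ready=[1, 5, 7] | order so far=[0, 2]
  pop 1: indeg[3]->1; indeg[4]->2 | ready=[5, 7] | order so far=[0, 2, 1]
  pop 5: indeg[6]->1 | ready=[7] | order so far=[0, 2, 1, 5]
  pop 7: indeg[4]->1; indeg[6]->0 | ready=[6] | order so far=[0, 2, 1, 5, 7]
  pop 6: indeg[3]->0; indeg[4]->0 | ready=[3, 4] | order so far=[0, 2, 1, 5, 7, 6]
  pop 3: no out-edges | ready=[4] | order so far=[0, 2, 1, 5, 7, 6, 3]
  pop 4: no out-edges | ready=[] | order so far=[0, 2, 1, 5, 7, 6, 3, 4]
New canonical toposort: [0, 2, 1, 5, 7, 6, 3, 4]
Compare positions:
  Node 0: index 0 -> 0 (same)
  Node 1: index 1 -> 2 (moved)
  Node 2: index 2 -> 1 (moved)
  Node 3: index 6 -> 6 (same)
  Node 4: index 7 -> 7 (same)
  Node 5: index 3 -> 3 (same)
  Node 6: index 5 -> 5 (same)
  Node 7: index 4 -> 4 (same)
Nodes that changed position: 1 2

Answer: 1 2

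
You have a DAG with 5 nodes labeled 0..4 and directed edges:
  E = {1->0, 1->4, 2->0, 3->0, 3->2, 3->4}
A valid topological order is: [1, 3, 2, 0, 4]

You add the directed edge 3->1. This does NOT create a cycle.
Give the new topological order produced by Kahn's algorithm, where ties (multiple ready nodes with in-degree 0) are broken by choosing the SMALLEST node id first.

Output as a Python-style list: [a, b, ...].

Old toposort: [1, 3, 2, 0, 4]
Added edge: 3->1
Position of 3 (1) > position of 1 (0). Must reorder: 3 must now come before 1.
Run Kahn's algorithm (break ties by smallest node id):
  initial in-degrees: [3, 1, 1, 0, 2]
  ready (indeg=0): [3]
  pop 3: indeg[0]->2; indeg[1]->0; indeg[2]->0; indeg[4]->1 | ready=[1, 2] | order so far=[3]
  pop 1: indeg[0]->1; indeg[4]->0 | ready=[2, 4] | order so far=[3, 1]
  pop 2: indeg[0]->0 | ready=[0, 4] | order so far=[3, 1, 2]
  pop 0: no out-edges | ready=[4] | order so far=[3, 1, 2, 0]
  pop 4: no out-edges | ready=[] | order so far=[3, 1, 2, 0, 4]
  Result: [3, 1, 2, 0, 4]

Answer: [3, 1, 2, 0, 4]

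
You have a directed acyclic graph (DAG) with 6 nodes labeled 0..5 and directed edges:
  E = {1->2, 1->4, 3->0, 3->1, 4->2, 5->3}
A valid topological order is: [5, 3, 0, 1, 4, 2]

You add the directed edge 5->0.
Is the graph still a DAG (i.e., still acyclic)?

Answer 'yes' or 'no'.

Given toposort: [5, 3, 0, 1, 4, 2]
Position of 5: index 0; position of 0: index 2
New edge 5->0: forward
Forward edge: respects the existing order. Still a DAG, same toposort still valid.
Still a DAG? yes

Answer: yes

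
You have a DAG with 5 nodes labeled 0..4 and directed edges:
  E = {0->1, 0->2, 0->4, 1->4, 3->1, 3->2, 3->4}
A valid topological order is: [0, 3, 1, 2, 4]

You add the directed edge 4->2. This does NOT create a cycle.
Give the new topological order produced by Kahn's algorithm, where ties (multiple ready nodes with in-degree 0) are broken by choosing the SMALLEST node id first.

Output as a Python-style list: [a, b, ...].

Answer: [0, 3, 1, 4, 2]

Derivation:
Old toposort: [0, 3, 1, 2, 4]
Added edge: 4->2
Position of 4 (4) > position of 2 (3). Must reorder: 4 must now come before 2.
Run Kahn's algorithm (break ties by smallest node id):
  initial in-degrees: [0, 2, 3, 0, 3]
  ready (indeg=0): [0, 3]
  pop 0: indeg[1]->1; indeg[2]->2; indeg[4]->2 | ready=[3] | order so far=[0]
  pop 3: indeg[1]->0; indeg[2]->1; indeg[4]->1 | ready=[1] | order so far=[0, 3]
  pop 1: indeg[4]->0 | ready=[4] | order so far=[0, 3, 1]
  pop 4: indeg[2]->0 | ready=[2] | order so far=[0, 3, 1, 4]
  pop 2: no out-edges | ready=[] | order so far=[0, 3, 1, 4, 2]
  Result: [0, 3, 1, 4, 2]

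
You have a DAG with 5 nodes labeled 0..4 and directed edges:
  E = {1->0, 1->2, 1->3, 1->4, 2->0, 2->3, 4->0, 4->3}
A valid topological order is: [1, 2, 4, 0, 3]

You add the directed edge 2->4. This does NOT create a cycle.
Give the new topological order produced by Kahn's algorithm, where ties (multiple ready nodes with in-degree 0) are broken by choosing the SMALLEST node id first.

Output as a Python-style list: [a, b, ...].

Answer: [1, 2, 4, 0, 3]

Derivation:
Old toposort: [1, 2, 4, 0, 3]
Added edge: 2->4
Position of 2 (1) < position of 4 (2). Old order still valid.
Run Kahn's algorithm (break ties by smallest node id):
  initial in-degrees: [3, 0, 1, 3, 2]
  ready (indeg=0): [1]
  pop 1: indeg[0]->2; indeg[2]->0; indeg[3]->2; indeg[4]->1 | ready=[2] | order so far=[1]
  pop 2: indeg[0]->1; indeg[3]->1; indeg[4]->0 | ready=[4] | order so far=[1, 2]
  pop 4: indeg[0]->0; indeg[3]->0 | ready=[0, 3] | order so far=[1, 2, 4]
  pop 0: no out-edges | ready=[3] | order so far=[1, 2, 4, 0]
  pop 3: no out-edges | ready=[] | order so far=[1, 2, 4, 0, 3]
  Result: [1, 2, 4, 0, 3]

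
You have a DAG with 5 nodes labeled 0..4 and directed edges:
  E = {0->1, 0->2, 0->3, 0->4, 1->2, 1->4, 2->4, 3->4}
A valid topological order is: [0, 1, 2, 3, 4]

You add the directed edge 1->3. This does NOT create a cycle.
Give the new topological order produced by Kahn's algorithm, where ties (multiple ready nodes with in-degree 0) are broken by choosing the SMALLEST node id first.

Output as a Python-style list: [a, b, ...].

Answer: [0, 1, 2, 3, 4]

Derivation:
Old toposort: [0, 1, 2, 3, 4]
Added edge: 1->3
Position of 1 (1) < position of 3 (3). Old order still valid.
Run Kahn's algorithm (break ties by smallest node id):
  initial in-degrees: [0, 1, 2, 2, 4]
  ready (indeg=0): [0]
  pop 0: indeg[1]->0; indeg[2]->1; indeg[3]->1; indeg[4]->3 | ready=[1] | order so far=[0]
  pop 1: indeg[2]->0; indeg[3]->0; indeg[4]->2 | ready=[2, 3] | order so far=[0, 1]
  pop 2: indeg[4]->1 | ready=[3] | order so far=[0, 1, 2]
  pop 3: indeg[4]->0 | ready=[4] | order so far=[0, 1, 2, 3]
  pop 4: no out-edges | ready=[] | order so far=[0, 1, 2, 3, 4]
  Result: [0, 1, 2, 3, 4]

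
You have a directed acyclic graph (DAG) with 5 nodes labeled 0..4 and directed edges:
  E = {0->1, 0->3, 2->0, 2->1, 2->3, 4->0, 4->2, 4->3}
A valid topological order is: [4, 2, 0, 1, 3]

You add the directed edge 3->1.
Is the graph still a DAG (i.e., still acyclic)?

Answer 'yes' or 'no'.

Answer: yes

Derivation:
Given toposort: [4, 2, 0, 1, 3]
Position of 3: index 4; position of 1: index 3
New edge 3->1: backward (u after v in old order)
Backward edge: old toposort is now invalid. Check if this creates a cycle.
Does 1 already reach 3? Reachable from 1: [1]. NO -> still a DAG (reorder needed).
Still a DAG? yes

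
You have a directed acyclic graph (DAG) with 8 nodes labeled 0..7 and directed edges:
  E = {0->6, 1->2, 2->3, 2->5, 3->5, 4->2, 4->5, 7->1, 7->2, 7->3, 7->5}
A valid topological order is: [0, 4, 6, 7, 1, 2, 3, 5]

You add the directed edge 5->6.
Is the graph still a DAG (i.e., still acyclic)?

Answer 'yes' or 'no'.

Answer: yes

Derivation:
Given toposort: [0, 4, 6, 7, 1, 2, 3, 5]
Position of 5: index 7; position of 6: index 2
New edge 5->6: backward (u after v in old order)
Backward edge: old toposort is now invalid. Check if this creates a cycle.
Does 6 already reach 5? Reachable from 6: [6]. NO -> still a DAG (reorder needed).
Still a DAG? yes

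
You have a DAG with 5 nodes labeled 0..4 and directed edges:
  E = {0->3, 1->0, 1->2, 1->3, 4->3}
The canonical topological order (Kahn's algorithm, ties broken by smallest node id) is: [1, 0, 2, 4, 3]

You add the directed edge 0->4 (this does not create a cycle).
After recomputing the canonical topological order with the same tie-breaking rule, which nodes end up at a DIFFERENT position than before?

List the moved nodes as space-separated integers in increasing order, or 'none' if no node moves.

Answer: none

Derivation:
Old toposort: [1, 0, 2, 4, 3]
Added edge 0->4
Recompute Kahn (smallest-id tiebreak):
  initial in-degrees: [1, 0, 1, 3, 1]
  ready (indeg=0): [1]
  pop 1: indeg[0]->0; indeg[2]->0; indeg[3]->2 | ready=[0, 2] | order so far=[1]
  pop 0: indeg[3]->1; indeg[4]->0 | ready=[2, 4] | order so far=[1, 0]
  pop 2: no out-edges | ready=[4] | order so far=[1, 0, 2]
  pop 4: indeg[3]->0 | ready=[3] | order so far=[1, 0, 2, 4]
  pop 3: no out-edges | ready=[] | order so far=[1, 0, 2, 4, 3]
New canonical toposort: [1, 0, 2, 4, 3]
Compare positions:
  Node 0: index 1 -> 1 (same)
  Node 1: index 0 -> 0 (same)
  Node 2: index 2 -> 2 (same)
  Node 3: index 4 -> 4 (same)
  Node 4: index 3 -> 3 (same)
Nodes that changed position: none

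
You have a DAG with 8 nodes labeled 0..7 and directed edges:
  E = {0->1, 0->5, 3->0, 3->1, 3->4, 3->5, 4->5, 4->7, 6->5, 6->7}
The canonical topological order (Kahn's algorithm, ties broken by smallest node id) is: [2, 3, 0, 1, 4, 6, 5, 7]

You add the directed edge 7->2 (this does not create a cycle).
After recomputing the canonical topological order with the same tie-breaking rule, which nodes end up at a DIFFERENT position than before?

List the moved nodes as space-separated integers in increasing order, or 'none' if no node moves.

Answer: 0 1 2 3 4 5 6 7

Derivation:
Old toposort: [2, 3, 0, 1, 4, 6, 5, 7]
Added edge 7->2
Recompute Kahn (smallest-id tiebreak):
  initial in-degrees: [1, 2, 1, 0, 1, 4, 0, 2]
  ready (indeg=0): [3, 6]
  pop 3: indeg[0]->0; indeg[1]->1; indeg[4]->0; indeg[5]->3 | ready=[0, 4, 6] | order so far=[3]
  pop 0: indeg[1]->0; indeg[5]->2 | ready=[1, 4, 6] | order so far=[3, 0]
  pop 1: no out-edges | ready=[4, 6] | order so far=[3, 0, 1]
  pop 4: indeg[5]->1; indeg[7]->1 | ready=[6] | order so far=[3, 0, 1, 4]
  pop 6: indeg[5]->0; indeg[7]->0 | ready=[5, 7] | order so far=[3, 0, 1, 4, 6]
  pop 5: no out-edges | ready=[7] | order so far=[3, 0, 1, 4, 6, 5]
  pop 7: indeg[2]->0 | ready=[2] | order so far=[3, 0, 1, 4, 6, 5, 7]
  pop 2: no out-edges | ready=[] | order so far=[3, 0, 1, 4, 6, 5, 7, 2]
New canonical toposort: [3, 0, 1, 4, 6, 5, 7, 2]
Compare positions:
  Node 0: index 2 -> 1 (moved)
  Node 1: index 3 -> 2 (moved)
  Node 2: index 0 -> 7 (moved)
  Node 3: index 1 -> 0 (moved)
  Node 4: index 4 -> 3 (moved)
  Node 5: index 6 -> 5 (moved)
  Node 6: index 5 -> 4 (moved)
  Node 7: index 7 -> 6 (moved)
Nodes that changed position: 0 1 2 3 4 5 6 7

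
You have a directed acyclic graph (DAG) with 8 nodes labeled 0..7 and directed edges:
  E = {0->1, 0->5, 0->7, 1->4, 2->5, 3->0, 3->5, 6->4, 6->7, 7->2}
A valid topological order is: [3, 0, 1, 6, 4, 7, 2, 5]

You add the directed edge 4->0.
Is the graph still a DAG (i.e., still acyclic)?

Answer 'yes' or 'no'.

Answer: no

Derivation:
Given toposort: [3, 0, 1, 6, 4, 7, 2, 5]
Position of 4: index 4; position of 0: index 1
New edge 4->0: backward (u after v in old order)
Backward edge: old toposort is now invalid. Check if this creates a cycle.
Does 0 already reach 4? Reachable from 0: [0, 1, 2, 4, 5, 7]. YES -> cycle!
Still a DAG? no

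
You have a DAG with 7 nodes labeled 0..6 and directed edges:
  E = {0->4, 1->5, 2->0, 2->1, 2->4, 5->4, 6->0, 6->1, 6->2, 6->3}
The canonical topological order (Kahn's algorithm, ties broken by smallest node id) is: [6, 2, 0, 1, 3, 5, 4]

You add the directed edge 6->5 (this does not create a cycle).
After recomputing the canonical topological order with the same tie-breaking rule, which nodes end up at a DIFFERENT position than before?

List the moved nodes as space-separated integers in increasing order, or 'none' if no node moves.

Old toposort: [6, 2, 0, 1, 3, 5, 4]
Added edge 6->5
Recompute Kahn (smallest-id tiebreak):
  initial in-degrees: [2, 2, 1, 1, 3, 2, 0]
  ready (indeg=0): [6]
  pop 6: indeg[0]->1; indeg[1]->1; indeg[2]->0; indeg[3]->0; indeg[5]->1 | ready=[2, 3] | order so far=[6]
  pop 2: indeg[0]->0; indeg[1]->0; indeg[4]->2 | ready=[0, 1, 3] | order so far=[6, 2]
  pop 0: indeg[4]->1 | ready=[1, 3] | order so far=[6, 2, 0]
  pop 1: indeg[5]->0 | ready=[3, 5] | order so far=[6, 2, 0, 1]
  pop 3: no out-edges | ready=[5] | order so far=[6, 2, 0, 1, 3]
  pop 5: indeg[4]->0 | ready=[4] | order so far=[6, 2, 0, 1, 3, 5]
  pop 4: no out-edges | ready=[] | order so far=[6, 2, 0, 1, 3, 5, 4]
New canonical toposort: [6, 2, 0, 1, 3, 5, 4]
Compare positions:
  Node 0: index 2 -> 2 (same)
  Node 1: index 3 -> 3 (same)
  Node 2: index 1 -> 1 (same)
  Node 3: index 4 -> 4 (same)
  Node 4: index 6 -> 6 (same)
  Node 5: index 5 -> 5 (same)
  Node 6: index 0 -> 0 (same)
Nodes that changed position: none

Answer: none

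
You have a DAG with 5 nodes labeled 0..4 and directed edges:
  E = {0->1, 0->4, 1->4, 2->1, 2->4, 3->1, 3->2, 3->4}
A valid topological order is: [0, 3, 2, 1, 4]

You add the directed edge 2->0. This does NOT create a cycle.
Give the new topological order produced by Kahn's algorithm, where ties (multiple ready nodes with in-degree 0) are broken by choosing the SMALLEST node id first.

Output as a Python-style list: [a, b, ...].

Old toposort: [0, 3, 2, 1, 4]
Added edge: 2->0
Position of 2 (2) > position of 0 (0). Must reorder: 2 must now come before 0.
Run Kahn's algorithm (break ties by smallest node id):
  initial in-degrees: [1, 3, 1, 0, 4]
  ready (indeg=0): [3]
  pop 3: indeg[1]->2; indeg[2]->0; indeg[4]->3 | ready=[2] | order so far=[3]
  pop 2: indeg[0]->0; indeg[1]->1; indeg[4]->2 | ready=[0] | order so far=[3, 2]
  pop 0: indeg[1]->0; indeg[4]->1 | ready=[1] | order so far=[3, 2, 0]
  pop 1: indeg[4]->0 | ready=[4] | order so far=[3, 2, 0, 1]
  pop 4: no out-edges | ready=[] | order so far=[3, 2, 0, 1, 4]
  Result: [3, 2, 0, 1, 4]

Answer: [3, 2, 0, 1, 4]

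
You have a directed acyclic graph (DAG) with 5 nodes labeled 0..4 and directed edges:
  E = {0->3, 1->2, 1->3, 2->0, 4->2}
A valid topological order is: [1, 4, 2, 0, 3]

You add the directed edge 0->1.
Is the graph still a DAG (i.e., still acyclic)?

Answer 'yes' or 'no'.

Answer: no

Derivation:
Given toposort: [1, 4, 2, 0, 3]
Position of 0: index 3; position of 1: index 0
New edge 0->1: backward (u after v in old order)
Backward edge: old toposort is now invalid. Check if this creates a cycle.
Does 1 already reach 0? Reachable from 1: [0, 1, 2, 3]. YES -> cycle!
Still a DAG? no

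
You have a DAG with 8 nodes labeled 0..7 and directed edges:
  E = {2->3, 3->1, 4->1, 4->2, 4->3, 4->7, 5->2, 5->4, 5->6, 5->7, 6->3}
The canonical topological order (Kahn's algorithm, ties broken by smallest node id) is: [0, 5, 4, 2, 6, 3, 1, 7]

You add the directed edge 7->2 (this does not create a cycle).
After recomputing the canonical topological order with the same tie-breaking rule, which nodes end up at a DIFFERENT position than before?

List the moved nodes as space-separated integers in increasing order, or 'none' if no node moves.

Answer: 1 2 3 6 7

Derivation:
Old toposort: [0, 5, 4, 2, 6, 3, 1, 7]
Added edge 7->2
Recompute Kahn (smallest-id tiebreak):
  initial in-degrees: [0, 2, 3, 3, 1, 0, 1, 2]
  ready (indeg=0): [0, 5]
  pop 0: no out-edges | ready=[5] | order so far=[0]
  pop 5: indeg[2]->2; indeg[4]->0; indeg[6]->0; indeg[7]->1 | ready=[4, 6] | order so far=[0, 5]
  pop 4: indeg[1]->1; indeg[2]->1; indeg[3]->2; indeg[7]->0 | ready=[6, 7] | order so far=[0, 5, 4]
  pop 6: indeg[3]->1 | ready=[7] | order so far=[0, 5, 4, 6]
  pop 7: indeg[2]->0 | ready=[2] | order so far=[0, 5, 4, 6, 7]
  pop 2: indeg[3]->0 | ready=[3] | order so far=[0, 5, 4, 6, 7, 2]
  pop 3: indeg[1]->0 | ready=[1] | order so far=[0, 5, 4, 6, 7, 2, 3]
  pop 1: no out-edges | ready=[] | order so far=[0, 5, 4, 6, 7, 2, 3, 1]
New canonical toposort: [0, 5, 4, 6, 7, 2, 3, 1]
Compare positions:
  Node 0: index 0 -> 0 (same)
  Node 1: index 6 -> 7 (moved)
  Node 2: index 3 -> 5 (moved)
  Node 3: index 5 -> 6 (moved)
  Node 4: index 2 -> 2 (same)
  Node 5: index 1 -> 1 (same)
  Node 6: index 4 -> 3 (moved)
  Node 7: index 7 -> 4 (moved)
Nodes that changed position: 1 2 3 6 7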